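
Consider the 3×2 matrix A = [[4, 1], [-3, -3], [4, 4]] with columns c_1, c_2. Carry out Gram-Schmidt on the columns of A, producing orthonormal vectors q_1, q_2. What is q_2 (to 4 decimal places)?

q_1 = c_1/‖c_1‖ = (4, -3, 4)/6.4031 = (0.6247, -0.4685, 0.6247).
r_{12} = q_1·c_2 = 4.5290.
u_2 = c_2 − 4.5290·q_1 = (-1.8293, -0.8780, 1.1707).
‖u_2‖ = 2.3426, so q_2 = (-0.7809, -0.3748, 0.4998).

q_2 = (-0.7809, -0.3748, 0.4998)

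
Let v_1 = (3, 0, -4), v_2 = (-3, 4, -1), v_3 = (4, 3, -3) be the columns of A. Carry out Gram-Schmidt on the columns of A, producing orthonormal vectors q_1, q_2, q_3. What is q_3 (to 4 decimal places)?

v_1 = (3, 0, -4); ‖v_1‖ = 5.0000, so q_1 = (0.6000, 0.0000, -0.8000).
q_1·v_2 = 0.6000·(-3) + 0.0000·4 + (-0.8000)·(-1) = -1.0000.
u_2 = v_2 + 1.0000·q_1 = (-2.4000, 4.0000, -1.8000).
‖u_2‖ = 5.0000, so q_2 = (-0.4800, 0.8000, -0.3600).
q_1·v_3 = 0.6000·4 + 0.0000·3 + (-0.8000)·(-3) = 4.8000; q_2·v_3 = (-0.4800)·4 + 0.8000·3 + (-0.3600)·(-3) = 1.5600.
u_3 = v_3 − 4.8000·q_1 − 1.5600·q_2 = (1.8688, 1.7520, 1.4016).
‖u_3‖ = 2.9200, so q_3 = (0.6400, 0.6000, 0.4800).

q_3 = (0.6400, 0.6000, 0.4800)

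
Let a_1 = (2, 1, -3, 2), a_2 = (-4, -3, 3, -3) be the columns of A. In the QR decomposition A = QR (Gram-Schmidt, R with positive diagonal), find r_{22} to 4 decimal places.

r_{22} = 2.3333

e_1 = a_1/‖a_1‖ = (2, 1, -3, 2)/4.2426 = (0.4714, 0.2357, -0.7071, 0.4714).
r_{12} = e_1·a_2 = -6.1283.
u_2 = a_2 + 6.1283·e_1 = (-1.1111, -1.5556, -1.3333, -0.1111).
r_{22} = ‖u_2‖ = 2.3333.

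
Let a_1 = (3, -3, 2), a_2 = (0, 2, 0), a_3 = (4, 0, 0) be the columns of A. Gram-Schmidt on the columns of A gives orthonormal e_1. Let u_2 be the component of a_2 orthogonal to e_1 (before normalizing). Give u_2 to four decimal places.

u_2 = (0.8182, 1.1818, 0.5455)

a_1 = (3, -3, 2); ‖a_1‖ = 4.6904, so e_1 = (0.6396, -0.6396, 0.4264).
e_1·a_2 = 0.6396·0 + (-0.6396)·2 + 0.4264·0 = -1.2792.
u_2 = a_2 + 1.2792·e_1 = (0.8182, 1.1818, 0.5455).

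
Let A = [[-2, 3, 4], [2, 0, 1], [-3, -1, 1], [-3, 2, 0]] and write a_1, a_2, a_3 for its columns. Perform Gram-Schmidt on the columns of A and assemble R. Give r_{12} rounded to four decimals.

r_{12} = -1.7650

a_1 = (-2, 2, -3, -3); ‖a_1‖ = 5.0990, so e_1 = (-0.3922, 0.3922, -0.5883, -0.5883).
r_{12} = e_1·a_2 = -1.7650.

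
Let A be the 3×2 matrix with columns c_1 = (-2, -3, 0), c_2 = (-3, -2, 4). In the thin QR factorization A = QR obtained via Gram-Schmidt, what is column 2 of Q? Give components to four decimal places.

e_2 = (-0.2725, 0.1817, 0.9448)

c_1 = (-2, -3, 0); ‖c_1‖ = 3.6056, so e_1 = (-0.5547, -0.8321, 0.0000).
e_1·c_2 = (-0.5547)·(-3) + (-0.8321)·(-2) + 0.0000·4 = 3.3282.
u_2 = c_2 − 3.3282·e_1 = (-1.1538, 0.7692, 4.0000).
‖u_2‖ = 4.2336, so e_2 = (-0.2725, 0.1817, 0.9448).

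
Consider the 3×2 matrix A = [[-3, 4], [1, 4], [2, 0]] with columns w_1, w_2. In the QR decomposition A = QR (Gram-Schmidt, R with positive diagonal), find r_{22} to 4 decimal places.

w_1 = (-3, 1, 2); ‖w_1‖ = 3.7417, so e_1 = (-0.8018, 0.2673, 0.5345).
e_1·w_2 = (-0.8018)·4 + 0.2673·4 + 0.5345·0 = -2.1381.
u_2 = w_2 + 2.1381·e_1 = (2.2857, 4.5714, 1.1429).
r_{22} = ‖u_2‖ = 5.2372.

r_{22} = 5.2372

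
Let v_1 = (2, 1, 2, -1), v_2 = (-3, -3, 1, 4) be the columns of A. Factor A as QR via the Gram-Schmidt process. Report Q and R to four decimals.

Q = [[0.6325, -0.1672], [0.3162, -0.3970], [0.6325, 0.6687], [-0.3162, 0.6060]], R = [[3.1623, -3.4785], [0.0000, 4.7854]]

v_1 = (2, 1, 2, -1); ‖v_1‖ = 3.1623, so e_1 = (0.6325, 0.3162, 0.6325, -0.3162).
e_1·v_2 = 0.6325·(-3) + 0.3162·(-3) + 0.6325·1 + (-0.3162)·4 = -3.4785.
u_2 = v_2 + 3.4785·e_1 = (-0.8000, -1.9000, 3.2000, 2.9000).
‖u_2‖ = 4.7854, so e_2 = (-0.1672, -0.3970, 0.6687, 0.6060).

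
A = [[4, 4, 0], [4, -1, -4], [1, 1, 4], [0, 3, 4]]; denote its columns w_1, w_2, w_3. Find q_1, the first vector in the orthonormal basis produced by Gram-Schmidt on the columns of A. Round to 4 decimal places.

q_1 = (0.6963, 0.6963, 0.1741, 0.0000)

w_1 = (4, 4, 1, 0); ‖w_1‖ = 5.7446, so q_1 = (0.6963, 0.6963, 0.1741, 0.0000).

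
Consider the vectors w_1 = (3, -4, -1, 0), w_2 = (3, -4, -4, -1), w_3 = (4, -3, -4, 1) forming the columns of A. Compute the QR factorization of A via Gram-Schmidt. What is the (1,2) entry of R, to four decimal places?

r_{12} = 5.6874

e_1 = w_1/‖w_1‖ = (3, -4, -1, 0)/5.0990 = (0.5883, -0.7845, -0.1961, 0.0000).
r_{12} = e_1·w_2 = 5.6874.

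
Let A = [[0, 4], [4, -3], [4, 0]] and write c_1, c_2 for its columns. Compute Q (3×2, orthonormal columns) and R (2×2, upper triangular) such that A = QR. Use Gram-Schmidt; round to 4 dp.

Q = [[0.0000, 0.8835], [0.7071, -0.3313], [0.7071, 0.3313]], R = [[5.6569, -2.1213], [0.0000, 4.5277]]

e_1 = c_1/‖c_1‖ = (0, 4, 4)/5.6569 = (0.0000, 0.7071, 0.7071).
r_{12} = e_1·c_2 = -2.1213.
u_2 = c_2 + 2.1213·e_1 = (4.0000, -1.5000, 1.5000).
‖u_2‖ = 4.5277, so e_2 = (0.8835, -0.3313, 0.3313).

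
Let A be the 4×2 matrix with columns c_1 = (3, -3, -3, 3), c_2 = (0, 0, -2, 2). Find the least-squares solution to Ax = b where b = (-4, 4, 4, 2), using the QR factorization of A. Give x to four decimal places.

c_1 = (3, -3, -3, 3); ‖c_1‖ = 6.0000, so e_1 = (0.5000, -0.5000, -0.5000, 0.5000).
e_1·c_2 = 0.5000·0 + (-0.5000)·0 + (-0.5000)·(-2) + 0.5000·2 = 2.0000.
u_2 = c_2 − 2.0000·e_1 = (-1.0000, 1.0000, -1.0000, 1.0000).
‖u_2‖ = 2.0000, so e_2 = (-0.5000, 0.5000, -0.5000, 0.5000).
Qᵀb = (-5.0000, 3.0000).
Back-substitute: x_2 = 3.0000/2.0000 = 1.5000.
x_1 = (-5.0000 − 2.0000·1.5000)/6.0000 = -1.3333.

x = (-1.3333, 1.5000)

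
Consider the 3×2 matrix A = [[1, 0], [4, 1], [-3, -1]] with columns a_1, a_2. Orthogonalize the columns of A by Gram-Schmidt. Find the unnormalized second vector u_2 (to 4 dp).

a_1 = (1, 4, -3); ‖a_1‖ = 5.0990, so q_1 = (0.1961, 0.7845, -0.5883).
q_1·a_2 = 0.1961·0 + 0.7845·1 + (-0.5883)·(-1) = 1.3728.
u_2 = a_2 − 1.3728·q_1 = (-0.2692, -0.0769, -0.1923).

u_2 = (-0.2692, -0.0769, -0.1923)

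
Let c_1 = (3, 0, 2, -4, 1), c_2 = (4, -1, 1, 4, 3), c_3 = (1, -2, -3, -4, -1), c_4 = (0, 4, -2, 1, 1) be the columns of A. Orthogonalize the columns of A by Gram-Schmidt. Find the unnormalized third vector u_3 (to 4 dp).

c_1 = (3, 0, 2, -4, 1); ‖c_1‖ = 5.4772, so q_1 = (0.5477, 0.0000, 0.3651, -0.7303, 0.1826).
q_1·c_2 = 0.5477·4 + 0.0000·(-1) + 0.3651·1 + (-0.7303)·4 + 0.1826·3 = 0.1826.
u_2 = c_2 − 0.1826·q_1 = (3.9000, -1.0000, 0.9333, 4.1333, 2.9667).
‖u_2‖ = 6.5549, so q_2 = (0.5950, -0.1526, 0.1424, 0.6306, 0.4526).
q_1·c_3 = 0.5477·1 + 0.0000·(-2) + 0.3651·(-3) + (-0.7303)·(-4) + 0.1826·(-1) = 2.1909; q_2·c_3 = 0.5950·1 + (-0.1526)·(-2) + 0.1424·(-3) + 0.6306·(-4) + 0.4526·(-1) = -2.5019.
u_3 = c_3 − 2.1909·q_1 + 2.5019·q_2 = (1.2886, -2.3817, -3.4438, -0.8223, -0.2676).

u_3 = (1.2886, -2.3817, -3.4438, -0.8223, -0.2676)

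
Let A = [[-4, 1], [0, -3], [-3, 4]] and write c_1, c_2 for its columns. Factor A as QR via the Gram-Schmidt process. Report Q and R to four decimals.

Q = [[-0.8000, -0.3930], [0.0000, -0.7557], [-0.6000, 0.5239]], R = [[5.0000, -3.2000], [0.0000, 3.9699]]

c_1 = (-4, 0, -3); ‖c_1‖ = 5.0000, so q_1 = (-0.8000, 0.0000, -0.6000).
q_1·c_2 = (-0.8000)·1 + 0.0000·(-3) + (-0.6000)·4 = -3.2000.
u_2 = c_2 + 3.2000·q_1 = (-1.5600, -3.0000, 2.0800).
‖u_2‖ = 3.9699, so q_2 = (-0.3930, -0.7557, 0.5239).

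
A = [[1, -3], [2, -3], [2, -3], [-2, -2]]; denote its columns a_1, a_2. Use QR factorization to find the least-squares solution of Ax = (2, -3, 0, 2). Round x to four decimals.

x = (-0.9184, -0.3582)

q_1 = a_1/‖a_1‖ = (1, 2, 2, -2)/3.6056 = (0.2774, 0.5547, 0.5547, -0.5547).
r_{12} = q_1·a_2 = -3.0509.
u_2 = a_2 + 3.0509·q_1 = (-2.1538, -1.3077, -1.3077, -3.6923).
‖u_2‖ = 4.6575, so q_2 = (-0.4624, -0.2808, -0.2808, -0.7928).
Qᵀb = (-2.2188, -1.6681).
Back-substitute: x_2 = -1.6681/4.6575 = -0.3582.
x_1 = (-2.2188 + 3.0509·(-0.3582))/3.6056 = -0.9184.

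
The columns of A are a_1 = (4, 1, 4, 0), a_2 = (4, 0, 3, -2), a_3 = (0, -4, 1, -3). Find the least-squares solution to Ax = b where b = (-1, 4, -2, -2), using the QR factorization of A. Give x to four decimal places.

a_1 = (4, 1, 4, 0); ‖a_1‖ = 5.7446, so q_1 = (0.6963, 0.1741, 0.6963, 0.0000).
q_1·a_2 = 0.6963·4 + 0.1741·0 + 0.6963·3 + 0.0000·(-2) = 4.8742.
u_2 = a_2 − 4.8742·q_1 = (0.6061, -0.8485, -0.3939, -2.0000).
‖u_2‖ = 2.2896, so q_2 = (0.2647, -0.3706, -0.1721, -0.8735).
q_1·a_3 = 0.6963·0 + 0.1741·(-4) + 0.6963·1 + 0.0000·(-3) = 0.0000; q_2·a_3 = 0.2647·0 + (-0.3706)·(-4) + (-0.1721)·1 + (-0.8735)·(-3) = 3.9308.
u_3 = a_3 + 0.0000·q_1 − 3.9308·q_2 = (-1.0405, -2.5434, 1.6763, 0.4335).
‖u_3‖ = 3.2479, so q_3 = (-0.3203, -0.7831, 0.5161, 0.1335).
Qᵀb = (-1.3926, 0.3441, -4.1111).
Back-substitute: x_3 = -4.1111/3.2479 = -1.2658.
x_2 = (0.3441 − 3.9308·(-1.2658))/2.2896 = 2.3233.
x_1 = (-1.3926 − 4.8742·2.3233 + 0.0000·(-1.2658))/5.7446 = -2.2137.

x = (-2.2137, 2.3233, -1.2658)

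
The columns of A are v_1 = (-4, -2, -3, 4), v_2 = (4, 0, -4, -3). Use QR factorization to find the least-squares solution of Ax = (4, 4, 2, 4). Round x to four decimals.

v_1 = (-4, -2, -3, 4); ‖v_1‖ = 6.7082, so q_1 = (-0.5963, -0.2981, -0.4472, 0.5963).
q_1·v_2 = (-0.5963)·4 + (-0.2981)·0 + (-0.4472)·(-4) + 0.5963·(-3) = -2.3851.
u_2 = v_2 + 2.3851·q_1 = (2.5778, -0.7111, -5.0667, -1.5778).
‖u_2‖ = 5.9423, so q_2 = (0.4338, -0.1197, -0.8526, -0.2655).
Qᵀb = (-2.0870, -1.5108).
Back-substitute: x_2 = -1.5108/5.9423 = -0.2542.
x_1 = (-2.0870 + 2.3851·(-0.2542))/6.7082 = -0.4015.

x = (-0.4015, -0.2542)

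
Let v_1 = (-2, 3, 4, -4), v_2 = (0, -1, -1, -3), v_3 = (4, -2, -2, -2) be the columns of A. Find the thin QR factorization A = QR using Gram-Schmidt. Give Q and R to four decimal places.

v_1 = (-2, 3, 4, -4); ‖v_1‖ = 6.7082, so e_1 = (-0.2981, 0.4472, 0.5963, -0.5963).
e_1·v_2 = (-0.2981)·0 + 0.4472·(-1) + 0.5963·(-1) + (-0.5963)·(-3) = 0.7454.
u_2 = v_2 − 0.7454·e_1 = (0.2222, -1.3333, -1.4444, -2.5556).
‖u_2‖ = 3.2318, so e_2 = (0.0688, -0.4126, -0.4469, -0.7908).
e_1·v_3 = (-0.2981)·4 + 0.4472·(-2) + 0.5963·(-2) + (-0.5963)·(-2) = -2.0870; e_2·v_3 = 0.0688·4 + (-0.4126)·(-2) + (-0.4469)·(-2) + (-0.7908)·(-2) = 3.5756.
u_3 = v_3 + 2.0870·e_1 − 3.5756·e_2 = (3.1319, 0.4085, 0.8426, -0.4170).
‖u_3‖ = 3.2954, so e_3 = (0.9504, 0.1240, 0.2557, -0.1265).

Q = [[-0.2981, 0.0688, 0.9504], [0.4472, -0.4126, 0.1240], [0.5963, -0.4469, 0.2557], [-0.5963, -0.7908, -0.1265]], R = [[6.7082, 0.7454, -2.0870], [0.0000, 3.2318, 3.5756], [0.0000, 0.0000, 3.2954]]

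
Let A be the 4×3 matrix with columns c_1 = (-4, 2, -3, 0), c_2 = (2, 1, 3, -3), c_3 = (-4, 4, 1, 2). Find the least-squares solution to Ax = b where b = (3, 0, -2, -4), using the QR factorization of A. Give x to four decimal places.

c_1 = (-4, 2, -3, 0); ‖c_1‖ = 5.3852, so q_1 = (-0.7428, 0.3714, -0.5571, 0.0000).
q_1·c_2 = (-0.7428)·2 + 0.3714·1 + (-0.5571)·3 + 0.0000·(-3) = -2.7854.
u_2 = c_2 + 2.7854·q_1 = (-0.0690, 2.0345, 1.4483, -3.0000).
‖u_2‖ = 3.9040, so q_2 = (-0.0177, 0.5211, 0.3710, -0.7684).
q_1·c_3 = (-0.7428)·(-4) + 0.3714·4 + (-0.5571)·1 + 0.0000·2 = 3.8996; q_2·c_3 = (-0.0177)·(-4) + 0.5211·4 + 0.3710·1 + (-0.7684)·2 = 0.9893.
u_3 = c_3 − 3.8996·q_1 − 0.9893·q_2 = (-1.0860, 2.0362, 2.8054, 2.7602).
‖u_3‖ = 4.5623, so q_3 = (-0.2380, 0.4463, 0.6149, 0.6050).
Qᵀb = (-1.1142, 2.2788, -4.3639).
Back-substitute: x_3 = -4.3639/4.5623 = -0.9565.
x_2 = (2.2788 − 0.9893·(-0.9565))/3.9040 = 0.8261.
x_1 = (-1.1142 + 2.7854·0.8261 − 3.8996·(-0.9565))/5.3852 = 0.9130.

x = (0.9130, 0.8261, -0.9565)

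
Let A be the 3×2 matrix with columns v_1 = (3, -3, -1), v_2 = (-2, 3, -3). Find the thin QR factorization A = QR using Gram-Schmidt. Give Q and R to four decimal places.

Q = [[0.6882, -0.0277], [-0.6882, 0.2910], [-0.2294, -0.9563]], R = [[4.3589, -2.7530], [0.0000, 3.7975]]

e_1 = v_1/‖v_1‖ = (3, -3, -1)/4.3589 = (0.6882, -0.6882, -0.2294).
r_{12} = e_1·v_2 = -2.7530.
u_2 = v_2 + 2.7530·e_1 = (-0.1053, 1.1053, -3.6316).
‖u_2‖ = 3.7975, so e_2 = (-0.0277, 0.2910, -0.9563).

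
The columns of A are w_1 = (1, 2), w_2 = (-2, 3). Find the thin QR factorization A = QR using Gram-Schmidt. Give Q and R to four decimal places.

Q = [[0.4472, -0.8944], [0.8944, 0.4472]], R = [[2.2361, 1.7889], [0.0000, 3.1305]]

q_1 = w_1/‖w_1‖ = (1, 2)/2.2361 = (0.4472, 0.8944).
r_{12} = q_1·w_2 = 1.7889.
u_2 = w_2 − 1.7889·q_1 = (-2.8000, 1.4000).
‖u_2‖ = 3.1305, so q_2 = (-0.8944, 0.4472).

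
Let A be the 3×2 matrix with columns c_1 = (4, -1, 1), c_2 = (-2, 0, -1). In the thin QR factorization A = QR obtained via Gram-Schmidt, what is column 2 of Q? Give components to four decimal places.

q_2 = (0.0000, -0.7071, -0.7071)

c_1 = (4, -1, 1); ‖c_1‖ = 4.2426, so q_1 = (0.9428, -0.2357, 0.2357).
q_1·c_2 = 0.9428·(-2) + (-0.2357)·0 + 0.2357·(-1) = -2.1213.
u_2 = c_2 + 2.1213·q_1 = (0.0000, -0.5000, -0.5000).
‖u_2‖ = 0.7071, so q_2 = (0.0000, -0.7071, -0.7071).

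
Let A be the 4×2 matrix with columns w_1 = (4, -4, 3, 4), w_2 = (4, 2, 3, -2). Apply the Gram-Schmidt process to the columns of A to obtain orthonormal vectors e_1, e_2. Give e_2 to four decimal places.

e_2 = (0.5994, 0.4683, 0.4496, -0.4683)

w_1 = (4, -4, 3, 4); ‖w_1‖ = 7.5498, so e_1 = (0.5298, -0.5298, 0.3974, 0.5298).
e_1·w_2 = 0.5298·4 + (-0.5298)·2 + 0.3974·3 + 0.5298·(-2) = 1.1921.
u_2 = w_2 − 1.1921·e_1 = (3.3684, 2.6316, 2.5263, -2.6316).
‖u_2‖ = 5.6195, so e_2 = (0.5994, 0.4683, 0.4496, -0.4683).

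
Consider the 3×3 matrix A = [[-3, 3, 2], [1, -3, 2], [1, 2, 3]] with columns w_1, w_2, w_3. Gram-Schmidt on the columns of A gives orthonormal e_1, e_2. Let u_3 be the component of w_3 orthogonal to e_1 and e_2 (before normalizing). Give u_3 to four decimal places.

e_1 = w_1/‖w_1‖ = (-3, 1, 1)/3.3166 = (-0.9045, 0.3015, 0.3015).
r_{12} = e_1·w_2 = -3.0151.
u_2 = w_2 + 3.0151·e_1 = (0.2727, -2.0909, 2.9091).
‖u_2‖ = 3.5929, so e_2 = (0.0759, -0.5820, 0.8097).
r_{13} = e_1·w_3 = -0.3015; r_{23} = e_2·w_3 = 1.4169.
u_3 = w_3 + 0.3015·e_1 − 1.4169·e_2 = (1.6197, 2.9155, 1.9437).

u_3 = (1.6197, 2.9155, 1.9437)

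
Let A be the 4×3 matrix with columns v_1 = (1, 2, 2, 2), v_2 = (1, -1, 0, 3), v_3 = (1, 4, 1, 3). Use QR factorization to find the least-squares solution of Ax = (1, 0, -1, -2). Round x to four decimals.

v_1 = (1, 2, 2, 2); ‖v_1‖ = 3.6056, so e_1 = (0.2774, 0.5547, 0.5547, 0.5547).
e_1·v_2 = 0.2774·1 + 0.5547·(-1) + 0.5547·0 + 0.5547·3 = 1.3868.
u_2 = v_2 − 1.3868·e_1 = (0.6154, -1.7692, -0.7692, 2.2308).
‖u_2‖ = 3.0128, so e_2 = (0.2043, -0.5872, -0.2553, 0.7404).
e_1·v_3 = 0.2774·1 + 0.5547·4 + 0.5547·1 + 0.5547·3 = 4.7150; e_2·v_3 = 0.2043·1 + (-0.5872)·4 + (-0.2553)·1 + 0.7404·3 = -0.1787.
u_3 = v_3 − 4.7150·e_1 + 0.1787·e_2 = (-0.2712, 1.2797, -1.6610, 0.5169).
‖u_3‖ = 2.1765, so e_3 = (-0.1246, 0.5879, -0.7631, 0.2375).
Qᵀb = (-1.3868, -1.0213, 0.1635).
Back-substitute: x_3 = 0.1635/2.1765 = 0.0751.
x_2 = (-1.0213 + 0.1787·0.0751)/3.0128 = -0.3345.
x_1 = (-1.3868 − 1.3868·(-0.3345) − 4.7150·0.0751)/3.6056 = -0.3542.

x = (-0.3542, -0.3345, 0.0751)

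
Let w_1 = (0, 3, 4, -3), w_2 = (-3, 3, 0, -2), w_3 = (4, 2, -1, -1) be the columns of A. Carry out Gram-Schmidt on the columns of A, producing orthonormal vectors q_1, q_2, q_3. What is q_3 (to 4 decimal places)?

w_1 = (0, 3, 4, -3); ‖w_1‖ = 5.8310, so q_1 = (0.0000, 0.5145, 0.6860, -0.5145).
q_1·w_2 = 0.0000·(-3) + 0.5145·3 + 0.6860·0 + (-0.5145)·(-2) = 2.5725.
u_2 = w_2 − 2.5725·q_1 = (-3.0000, 1.6765, -1.7647, -0.6765).
‖u_2‖ = 3.9220, so q_2 = (-0.7649, 0.4274, -0.4499, -0.1725).
q_1·w_3 = 0.0000·4 + 0.5145·2 + 0.6860·(-1) + (-0.5145)·(-1) = 0.8575; q_2·w_3 = (-0.7649)·4 + 0.4274·2 + (-0.4499)·(-1) + (-0.1725)·(-1) = -1.5823.
u_3 = w_3 − 0.8575·q_1 + 1.5823·q_2 = (2.7897, 2.2352, -2.3002, -0.8317).
‖u_3‖ = 4.3314, so q_3 = (0.6441, 0.5160, -0.5311, -0.1920).

q_3 = (0.6441, 0.5160, -0.5311, -0.1920)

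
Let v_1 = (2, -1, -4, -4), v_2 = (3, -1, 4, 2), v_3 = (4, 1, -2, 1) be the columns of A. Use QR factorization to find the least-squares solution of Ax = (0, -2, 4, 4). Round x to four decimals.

x = (-0.4646, 0.6342, -0.1846)

e_1 = v_1/‖v_1‖ = (2, -1, -4, -4)/6.0828 = (0.3288, -0.1644, -0.6576, -0.6576).
r_{12} = e_1·v_2 = -2.7948.
u_2 = v_2 + 2.7948·e_1 = (3.9189, -1.4595, 2.1622, 0.1622).
‖u_2‖ = 4.7105, so e_2 = (0.8319, -0.3098, 0.4590, 0.0344).
r_{13} = e_1·v_3 = 1.8084; r_{23} = e_2·v_3 = 2.1344.
u_3 = v_3 − 1.8084·e_1 − 2.1344·e_2 = (1.6297, 1.9586, -1.7905, 2.1157).
‖u_3‖ = 3.7649, so e_3 = (0.4329, 0.5202, -0.4756, 0.5620).
Qᵀb = (-4.9320, 2.5934, -0.6949).
Back-substitute: x_3 = -0.6949/3.7649 = -0.1846.
x_2 = (2.5934 − 2.1344·(-0.1846))/4.7105 = 0.6342.
x_1 = (-4.9320 + 2.7948·0.6342 − 1.8084·(-0.1846))/6.0828 = -0.4646.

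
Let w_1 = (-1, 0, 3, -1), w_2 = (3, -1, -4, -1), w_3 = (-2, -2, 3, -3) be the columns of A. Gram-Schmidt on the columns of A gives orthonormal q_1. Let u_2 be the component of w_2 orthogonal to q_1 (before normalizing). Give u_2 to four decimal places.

w_1 = (-1, 0, 3, -1); ‖w_1‖ = 3.3166, so q_1 = (-0.3015, 0.0000, 0.9045, -0.3015).
q_1·w_2 = (-0.3015)·3 + 0.0000·(-1) + 0.9045·(-4) + (-0.3015)·(-1) = -4.2212.
u_2 = w_2 + 4.2212·q_1 = (1.7273, -1.0000, -0.1818, -2.2727).

u_2 = (1.7273, -1.0000, -0.1818, -2.2727)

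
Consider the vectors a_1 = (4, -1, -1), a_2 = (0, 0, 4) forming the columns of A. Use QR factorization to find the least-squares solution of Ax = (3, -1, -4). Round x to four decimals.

a_1 = (4, -1, -1); ‖a_1‖ = 4.2426, so e_1 = (0.9428, -0.2357, -0.2357).
e_1·a_2 = 0.9428·0 + (-0.2357)·0 + (-0.2357)·4 = -0.9428.
u_2 = a_2 + 0.9428·e_1 = (0.8889, -0.2222, 3.7778).
‖u_2‖ = 3.8873, so e_2 = (0.2287, -0.0572, 0.9718).
Qᵀb = (4.0069, -3.1441).
Back-substitute: x_2 = -3.1441/3.8873 = -0.8088.
x_1 = (4.0069 + 0.9428·(-0.8088))/4.2426 = 0.7647.

x = (0.7647, -0.8088)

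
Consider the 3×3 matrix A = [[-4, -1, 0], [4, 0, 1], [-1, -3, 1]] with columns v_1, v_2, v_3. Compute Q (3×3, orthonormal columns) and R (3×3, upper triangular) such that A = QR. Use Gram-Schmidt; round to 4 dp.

e_1 = v_1/‖v_1‖ = (-4, 4, -1)/5.7446 = (-0.6963, 0.6963, -0.1741).
r_{12} = e_1·v_2 = 1.2185.
u_2 = v_2 − 1.2185·e_1 = (-0.1515, -0.8485, -2.7879).
‖u_2‖ = 2.9181, so e_2 = (-0.0519, -0.2908, -0.9554).
r_{13} = e_1·v_3 = 0.5222; r_{23} = e_2·v_3 = -1.2462.
u_3 = v_3 − 0.5222·e_1 + 1.2462·e_2 = (0.2989, 0.2740, -0.0996).
‖u_3‖ = 0.4176, so e_3 = (0.7159, 0.6562, -0.2386).

Q = [[-0.6963, -0.0519, 0.7159], [0.6963, -0.2908, 0.6562], [-0.1741, -0.9554, -0.2386]], R = [[5.7446, 1.2185, 0.5222], [0.0000, 2.9181, -1.2462], [0.0000, 0.0000, 0.4176]]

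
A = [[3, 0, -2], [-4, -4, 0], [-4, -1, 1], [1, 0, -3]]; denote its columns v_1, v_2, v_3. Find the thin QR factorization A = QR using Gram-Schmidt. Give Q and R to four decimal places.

Q = [[0.4629, -0.5225, -0.0315], [-0.6172, -0.7663, 0.0858], [-0.6172, 0.3309, -0.3431], [0.1543, -0.1742, -0.9348]], R = [[6.4807, 3.0861, -2.0059], [0.0000, 2.7343, 1.8983], [0.0000, 0.0000, 2.5244]]

v_1 = (3, -4, -4, 1); ‖v_1‖ = 6.4807, so e_1 = (0.4629, -0.6172, -0.6172, 0.1543).
e_1·v_2 = 0.4629·0 + (-0.6172)·(-4) + (-0.6172)·(-1) + 0.1543·0 = 3.0861.
u_2 = v_2 − 3.0861·e_1 = (-1.4286, -2.0952, 0.9048, -0.4762).
‖u_2‖ = 2.7343, so e_2 = (-0.5225, -0.7663, 0.3309, -0.1742).
e_1·v_3 = 0.4629·(-2) + (-0.6172)·0 + (-0.6172)·1 + 0.1543·(-3) = -2.0059; e_2·v_3 = (-0.5225)·(-2) + (-0.7663)·0 + 0.3309·1 + (-0.1742)·(-3) = 1.8983.
u_3 = v_3 + 2.0059·e_1 − 1.8983·e_2 = (-0.0796, 0.2166, -0.8662, -2.3599).
‖u_3‖ = 2.5244, so e_3 = (-0.0315, 0.0858, -0.3431, -0.9348).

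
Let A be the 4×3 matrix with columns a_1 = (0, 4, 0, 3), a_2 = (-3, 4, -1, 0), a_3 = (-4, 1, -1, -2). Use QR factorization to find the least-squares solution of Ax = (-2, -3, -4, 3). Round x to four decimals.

a_1 = (0, 4, 0, 3); ‖a_1‖ = 5.0000, so q_1 = (0.0000, 0.8000, 0.0000, 0.6000).
q_1·a_2 = 0.0000·(-3) + 0.8000·4 + 0.0000·(-1) + 0.6000·0 = 3.2000.
u_2 = a_2 − 3.2000·q_1 = (-3.0000, 1.4400, -1.0000, -1.9200).
‖u_2‖ = 3.9699, so q_2 = (-0.7557, 0.3627, -0.2519, -0.4836).
q_1·a_3 = 0.0000·(-4) + 0.8000·1 + 0.0000·(-1) + 0.6000·(-2) = -0.4000; q_2·a_3 = (-0.7557)·(-4) + 0.3627·1 + (-0.2519)·(-1) + (-0.4836)·(-2) = 4.6047.
u_3 = a_3 + 0.4000·q_1 − 4.6047·q_2 = (-0.5203, -0.3503, 0.1599, 0.4670).
‖u_3‖ = 0.7982, so q_3 = (-0.6519, -0.4388, 0.2003, 0.5851).
Qᵀb = (-0.6000, -0.0202, 3.5742).
Back-substitute: x_3 = 3.5742/0.7982 = 4.4781.
x_2 = (-0.0202 − 4.6047·4.4781)/3.9699 = -5.1992.
x_1 = (-0.6000 − 3.2000·(-5.1992) + 0.4000·4.4781)/5.0000 = 3.5657.

x = (3.5657, -5.1992, 4.4781)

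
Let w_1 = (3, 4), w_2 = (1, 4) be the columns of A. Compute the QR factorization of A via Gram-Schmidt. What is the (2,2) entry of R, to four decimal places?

r_{22} = 1.6000

w_1 = (3, 4); ‖w_1‖ = 5.0000, so e_1 = (0.6000, 0.8000).
e_1·w_2 = 0.6000·1 + 0.8000·4 = 3.8000.
u_2 = w_2 − 3.8000·e_1 = (-1.2800, 0.9600).
r_{22} = ‖u_2‖ = 1.6000.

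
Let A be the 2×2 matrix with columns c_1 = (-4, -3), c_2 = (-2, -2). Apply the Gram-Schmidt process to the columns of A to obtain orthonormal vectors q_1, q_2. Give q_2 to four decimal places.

q_2 = (0.6000, -0.8000)

q_1 = c_1/‖c_1‖ = (-4, -3)/5.0000 = (-0.8000, -0.6000).
r_{12} = q_1·c_2 = 2.8000.
u_2 = c_2 − 2.8000·q_1 = (0.2400, -0.3200).
‖u_2‖ = 0.4000, so q_2 = (0.6000, -0.8000).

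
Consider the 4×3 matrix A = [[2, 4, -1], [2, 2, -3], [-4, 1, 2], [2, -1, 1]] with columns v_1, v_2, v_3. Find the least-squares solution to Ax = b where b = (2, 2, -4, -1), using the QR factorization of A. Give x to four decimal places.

x = (0.4086, -0.0132, -0.7599)

v_1 = (2, 2, -4, 2); ‖v_1‖ = 5.2915, so e_1 = (0.3780, 0.3780, -0.7559, 0.3780).
e_1·v_2 = 0.3780·4 + 0.3780·2 + (-0.7559)·1 + 0.3780·(-1) = 1.1339.
u_2 = v_2 − 1.1339·e_1 = (3.5714, 1.5714, 1.8571, -1.4286).
‖u_2‖ = 4.5513, so e_2 = (0.7847, 0.3453, 0.4080, -0.3139).
e_1·v_3 = 0.3780·(-1) + 0.3780·(-3) + (-0.7559)·2 + 0.3780·1 = -2.6458; e_2·v_3 = 0.7847·(-1) + 0.3453·(-3) + 0.4080·2 + (-0.3139)·1 = -1.3183.
u_3 = v_3 + 2.6458·e_1 + 1.3183·e_2 = (1.0345, -1.5448, 0.5379, 1.5862).
‖u_3‖ = 2.5024, so e_3 = (0.4134, -0.6173, 0.2150, 0.6339).
Qᵀb = (4.1576, 0.9416, -1.9016).
Back-substitute: x_3 = -1.9016/2.5024 = -0.7599.
x_2 = (0.9416 + 1.3183·(-0.7599))/4.5513 = -0.0132.
x_1 = (4.1576 − 1.1339·(-0.0132) + 2.6458·(-0.7599))/5.2915 = 0.4086.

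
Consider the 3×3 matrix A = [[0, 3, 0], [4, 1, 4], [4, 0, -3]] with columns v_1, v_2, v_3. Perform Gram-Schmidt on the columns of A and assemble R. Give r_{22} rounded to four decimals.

r_{22} = 3.0822

q_1 = v_1/‖v_1‖ = (0, 4, 4)/5.6569 = (0.0000, 0.7071, 0.7071).
r_{12} = q_1·v_2 = 0.7071.
u_2 = v_2 − 0.7071·q_1 = (3.0000, 0.5000, -0.5000).
r_{22} = ‖u_2‖ = 3.0822.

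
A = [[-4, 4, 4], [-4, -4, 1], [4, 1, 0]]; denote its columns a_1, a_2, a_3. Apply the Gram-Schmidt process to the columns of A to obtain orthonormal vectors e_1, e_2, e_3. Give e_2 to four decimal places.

e_2 = (0.7582, -0.6415, 0.1166)

a_1 = (-4, -4, 4); ‖a_1‖ = 6.9282, so e_1 = (-0.5774, -0.5774, 0.5774).
e_1·a_2 = (-0.5774)·4 + (-0.5774)·(-4) + 0.5774·1 = 0.5774.
u_2 = a_2 − 0.5774·e_1 = (4.3333, -3.6667, 0.6667).
‖u_2‖ = 5.7155, so e_2 = (0.7582, -0.6415, 0.1166).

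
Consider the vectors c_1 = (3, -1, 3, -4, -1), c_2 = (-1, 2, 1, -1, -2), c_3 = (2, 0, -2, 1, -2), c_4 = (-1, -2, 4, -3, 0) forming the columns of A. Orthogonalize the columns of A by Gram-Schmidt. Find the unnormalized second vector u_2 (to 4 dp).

u_2 = (-1.3333, 2.1111, 0.6667, -0.5556, -1.8889)

c_1 = (3, -1, 3, -4, -1); ‖c_1‖ = 6.0000, so q_1 = (0.5000, -0.1667, 0.5000, -0.6667, -0.1667).
q_1·c_2 = 0.5000·(-1) + (-0.1667)·2 + 0.5000·1 + (-0.6667)·(-1) + (-0.1667)·(-2) = 0.6667.
u_2 = c_2 − 0.6667·q_1 = (-1.3333, 2.1111, 0.6667, -0.5556, -1.8889).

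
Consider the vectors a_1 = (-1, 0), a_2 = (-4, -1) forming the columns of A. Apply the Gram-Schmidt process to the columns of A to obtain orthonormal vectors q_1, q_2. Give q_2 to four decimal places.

a_1 = (-1, 0); ‖a_1‖ = 1.0000, so q_1 = (-1.0000, 0.0000).
q_1·a_2 = (-1.0000)·(-4) + 0.0000·(-1) = 4.0000.
u_2 = a_2 − 4.0000·q_1 = (0.0000, -1.0000).
‖u_2‖ = 1.0000, so q_2 = (0.0000, -1.0000).

q_2 = (0.0000, -1.0000)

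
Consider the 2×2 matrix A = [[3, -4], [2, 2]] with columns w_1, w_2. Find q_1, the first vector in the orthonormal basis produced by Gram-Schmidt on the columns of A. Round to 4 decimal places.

q_1 = (0.8321, 0.5547)

w_1 = (3, 2); ‖w_1‖ = 3.6056, so q_1 = (0.8321, 0.5547).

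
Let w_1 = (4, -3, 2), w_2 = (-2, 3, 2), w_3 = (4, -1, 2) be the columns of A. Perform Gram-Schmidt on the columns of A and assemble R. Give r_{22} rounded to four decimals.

w_1 = (4, -3, 2); ‖w_1‖ = 5.3852, so q_1 = (0.7428, -0.5571, 0.3714).
q_1·w_2 = 0.7428·(-2) + (-0.5571)·3 + 0.3714·2 = -2.4140.
u_2 = w_2 + 2.4140·q_1 = (-0.2069, 1.6552, 2.8966).
r_{22} = ‖u_2‖ = 3.3425.

r_{22} = 3.3425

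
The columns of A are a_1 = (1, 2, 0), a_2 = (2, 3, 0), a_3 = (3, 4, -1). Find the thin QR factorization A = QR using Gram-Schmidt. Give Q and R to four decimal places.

Q = [[0.4472, 0.8944, 0.0000], [0.8944, -0.4472, 0.0000], [0.0000, 0.0000, -1.0000]], R = [[2.2361, 3.5777, 4.9193], [0.0000, 0.4472, 0.8944], [0.0000, 0.0000, 1.0000]]

a_1 = (1, 2, 0); ‖a_1‖ = 2.2361, so e_1 = (0.4472, 0.8944, 0.0000).
e_1·a_2 = 0.4472·2 + 0.8944·3 + 0.0000·0 = 3.5777.
u_2 = a_2 − 3.5777·e_1 = (0.4000, -0.2000, 0.0000).
‖u_2‖ = 0.4472, so e_2 = (0.8944, -0.4472, 0.0000).
e_1·a_3 = 0.4472·3 + 0.8944·4 + 0.0000·(-1) = 4.9193; e_2·a_3 = 0.8944·3 + (-0.4472)·4 + 0.0000·(-1) = 0.8944.
u_3 = a_3 − 4.9193·e_1 − 0.8944·e_2 = (0.0000, 0.0000, -1.0000).
‖u_3‖ = 1.0000, so e_3 = (0.0000, 0.0000, -1.0000).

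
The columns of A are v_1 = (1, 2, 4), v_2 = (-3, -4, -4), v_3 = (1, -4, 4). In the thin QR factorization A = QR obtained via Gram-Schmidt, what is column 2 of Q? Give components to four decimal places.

v_1 = (1, 2, 4); ‖v_1‖ = 4.5826, so e_1 = (0.2182, 0.4364, 0.8729).
e_1·v_2 = 0.2182·(-3) + 0.4364·(-4) + 0.8729·(-4) = -5.8919.
u_2 = v_2 + 5.8919·e_1 = (-1.7143, -1.4286, 1.1429).
‖u_2‖ = 2.5071, so e_2 = (-0.6838, -0.5698, 0.4558).

e_2 = (-0.6838, -0.5698, 0.4558)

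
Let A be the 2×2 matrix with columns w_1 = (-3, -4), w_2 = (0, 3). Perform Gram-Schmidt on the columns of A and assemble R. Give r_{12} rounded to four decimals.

e_1 = w_1/‖w_1‖ = (-3, -4)/5.0000 = (-0.6000, -0.8000).
r_{12} = e_1·w_2 = -2.4000.

r_{12} = -2.4000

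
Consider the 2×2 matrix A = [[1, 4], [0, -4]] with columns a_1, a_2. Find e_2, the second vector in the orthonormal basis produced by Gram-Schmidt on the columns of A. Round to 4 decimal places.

e_1 = a_1/‖a_1‖ = (1, 0)/1.0000 = (1.0000, 0.0000).
r_{12} = e_1·a_2 = 4.0000.
u_2 = a_2 − 4.0000·e_1 = (0.0000, -4.0000).
‖u_2‖ = 4.0000, so e_2 = (0.0000, -1.0000).

e_2 = (0.0000, -1.0000)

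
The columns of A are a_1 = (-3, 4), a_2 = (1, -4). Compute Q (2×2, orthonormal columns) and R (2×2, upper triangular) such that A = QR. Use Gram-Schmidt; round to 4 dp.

Q = [[-0.6000, -0.8000], [0.8000, -0.6000]], R = [[5.0000, -3.8000], [0.0000, 1.6000]]

a_1 = (-3, 4); ‖a_1‖ = 5.0000, so q_1 = (-0.6000, 0.8000).
q_1·a_2 = (-0.6000)·1 + 0.8000·(-4) = -3.8000.
u_2 = a_2 + 3.8000·q_1 = (-1.2800, -0.9600).
‖u_2‖ = 1.6000, so q_2 = (-0.8000, -0.6000).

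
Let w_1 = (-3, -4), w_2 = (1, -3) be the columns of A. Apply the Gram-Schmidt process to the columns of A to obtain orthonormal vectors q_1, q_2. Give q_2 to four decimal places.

w_1 = (-3, -4); ‖w_1‖ = 5.0000, so q_1 = (-0.6000, -0.8000).
q_1·w_2 = (-0.6000)·1 + (-0.8000)·(-3) = 1.8000.
u_2 = w_2 − 1.8000·q_1 = (2.0800, -1.5600).
‖u_2‖ = 2.6000, so q_2 = (0.8000, -0.6000).

q_2 = (0.8000, -0.6000)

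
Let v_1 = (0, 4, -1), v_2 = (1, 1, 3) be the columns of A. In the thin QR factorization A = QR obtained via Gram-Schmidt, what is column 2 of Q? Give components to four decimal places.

e_2 = (0.3023, 0.2312, 0.9247)

v_1 = (0, 4, -1); ‖v_1‖ = 4.1231, so e_1 = (0.0000, 0.9701, -0.2425).
e_1·v_2 = 0.0000·1 + 0.9701·1 + (-0.2425)·3 = 0.2425.
u_2 = v_2 − 0.2425·e_1 = (1.0000, 0.7647, 3.0588).
‖u_2‖ = 3.3077, so e_2 = (0.3023, 0.2312, 0.9247).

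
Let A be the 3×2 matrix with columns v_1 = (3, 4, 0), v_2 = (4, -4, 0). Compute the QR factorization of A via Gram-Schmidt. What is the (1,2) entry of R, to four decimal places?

r_{12} = -0.8000

v_1 = (3, 4, 0); ‖v_1‖ = 5.0000, so q_1 = (0.6000, 0.8000, 0.0000).
r_{12} = q_1·v_2 = -0.8000.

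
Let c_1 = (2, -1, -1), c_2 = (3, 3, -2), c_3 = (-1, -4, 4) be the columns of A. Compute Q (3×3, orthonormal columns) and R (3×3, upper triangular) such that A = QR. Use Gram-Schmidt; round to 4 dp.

c_1 = (2, -1, -1); ‖c_1‖ = 2.4495, so e_1 = (0.8165, -0.4082, -0.4082).
e_1·c_2 = 0.8165·3 + (-0.4082)·3 + (-0.4082)·(-2) = 2.0412.
u_2 = c_2 − 2.0412·e_1 = (1.3333, 3.8333, -1.1667).
‖u_2‖ = 4.2230, so e_2 = (0.3157, 0.9077, -0.2763).
e_1·c_3 = 0.8165·(-1) + (-0.4082)·(-4) + (-0.4082)·4 = -0.8165; e_2·c_3 = 0.3157·(-1) + 0.9077·(-4) + (-0.2763)·4 = -5.0518.
u_3 = c_3 + 0.8165·e_1 + 5.0518·e_2 = (1.2617, 0.2523, 2.2710).
‖u_3‖ = 2.6102, so e_3 = (0.4834, 0.0967, 0.8701).

Q = [[0.8165, 0.3157, 0.4834], [-0.4082, 0.9077, 0.0967], [-0.4082, -0.2763, 0.8701]], R = [[2.4495, 2.0412, -0.8165], [0.0000, 4.2230, -5.0518], [0.0000, 0.0000, 2.6102]]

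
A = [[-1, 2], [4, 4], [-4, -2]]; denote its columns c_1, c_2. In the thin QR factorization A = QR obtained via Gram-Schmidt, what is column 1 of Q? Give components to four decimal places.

q_1 = (-0.1741, 0.6963, -0.6963)

q_1 = c_1/‖c_1‖ = (-1, 4, -4)/5.7446 = (-0.1741, 0.6963, -0.6963).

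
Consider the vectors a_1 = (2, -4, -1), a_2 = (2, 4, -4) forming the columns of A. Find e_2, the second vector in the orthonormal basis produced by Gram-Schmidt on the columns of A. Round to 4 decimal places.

e_2 = (0.4811, 0.4314, -0.7632)

a_1 = (2, -4, -1); ‖a_1‖ = 4.5826, so e_1 = (0.4364, -0.8729, -0.2182).
e_1·a_2 = 0.4364·2 + (-0.8729)·4 + (-0.2182)·(-4) = -1.7457.
u_2 = a_2 + 1.7457·e_1 = (2.7619, 2.4762, -4.3810).
‖u_2‖ = 5.7404, so e_2 = (0.4811, 0.4314, -0.7632).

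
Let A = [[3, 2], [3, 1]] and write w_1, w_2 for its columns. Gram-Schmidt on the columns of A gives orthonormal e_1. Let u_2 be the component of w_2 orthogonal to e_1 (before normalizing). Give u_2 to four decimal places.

u_2 = (0.5000, -0.5000)

w_1 = (3, 3); ‖w_1‖ = 4.2426, so e_1 = (0.7071, 0.7071).
e_1·w_2 = 0.7071·2 + 0.7071·1 = 2.1213.
u_2 = w_2 − 2.1213·e_1 = (0.5000, -0.5000).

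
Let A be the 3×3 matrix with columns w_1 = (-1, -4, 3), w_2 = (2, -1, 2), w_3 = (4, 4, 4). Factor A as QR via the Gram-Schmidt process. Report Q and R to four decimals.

Q = [[-0.1961, 0.9025, -0.3835], [-0.7845, 0.0902, 0.6136], [0.5883, 0.4212, 0.6903]], R = [[5.0990, 1.5689, -1.5689], [0.0000, 2.5570, 5.6556], [0.0000, 0.0000, 3.6814]]

w_1 = (-1, -4, 3); ‖w_1‖ = 5.0990, so q_1 = (-0.1961, -0.7845, 0.5883).
q_1·w_2 = (-0.1961)·2 + (-0.7845)·(-1) + 0.5883·2 = 1.5689.
u_2 = w_2 − 1.5689·q_1 = (2.3077, 0.2308, 1.0769).
‖u_2‖ = 2.5570, so q_2 = (0.9025, 0.0902, 0.4212).
q_1·w_3 = (-0.1961)·4 + (-0.7845)·4 + 0.5883·4 = -1.5689; q_2·w_3 = 0.9025·4 + 0.0902·4 + 0.4212·4 = 5.6556.
u_3 = w_3 + 1.5689·q_1 − 5.6556·q_2 = (-1.4118, 2.2588, 2.5412).
‖u_3‖ = 3.6814, so q_3 = (-0.3835, 0.6136, 0.6903).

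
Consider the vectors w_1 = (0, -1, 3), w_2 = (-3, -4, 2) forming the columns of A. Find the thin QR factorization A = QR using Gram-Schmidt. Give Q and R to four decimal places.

w_1 = (0, -1, 3); ‖w_1‖ = 3.1623, so q_1 = (0.0000, -0.3162, 0.9487).
q_1·w_2 = 0.0000·(-3) + (-0.3162)·(-4) + 0.9487·2 = 3.1623.
u_2 = w_2 − 3.1623·q_1 = (-3.0000, -3.0000, -1.0000).
‖u_2‖ = 4.3589, so q_2 = (-0.6882, -0.6882, -0.2294).

Q = [[0.0000, -0.6882], [-0.3162, -0.6882], [0.9487, -0.2294]], R = [[3.1623, 3.1623], [0.0000, 4.3589]]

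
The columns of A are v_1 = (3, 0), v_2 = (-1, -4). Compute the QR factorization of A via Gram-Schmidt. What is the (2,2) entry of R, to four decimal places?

e_1 = v_1/‖v_1‖ = (3, 0)/3.0000 = (1.0000, 0.0000).
r_{12} = e_1·v_2 = -1.0000.
u_2 = v_2 + 1.0000·e_1 = (0.0000, -4.0000).
r_{22} = ‖u_2‖ = 4.0000.

r_{22} = 4.0000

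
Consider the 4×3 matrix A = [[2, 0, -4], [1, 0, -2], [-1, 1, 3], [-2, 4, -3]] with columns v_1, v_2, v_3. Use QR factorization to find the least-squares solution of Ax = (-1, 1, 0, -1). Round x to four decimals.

x = (-0.0909, -0.2545, 0.0545)

v_1 = (2, 1, -1, -2); ‖v_1‖ = 3.1623, so q_1 = (0.6325, 0.3162, -0.3162, -0.6325).
q_1·v_2 = 0.6325·0 + 0.3162·0 + (-0.3162)·1 + (-0.6325)·4 = -2.8460.
u_2 = v_2 + 2.8460·q_1 = (1.8000, 0.9000, 0.1000, 2.2000).
‖u_2‖ = 2.9833, so q_2 = (0.6034, 0.3017, 0.0335, 0.7374).
q_1·v_3 = 0.6325·(-4) + 0.3162·(-2) + (-0.3162)·3 + (-0.6325)·(-3) = -2.2136; q_2·v_3 = 0.6034·(-4) + 0.3017·(-2) + 0.0335·3 + 0.7374·(-3) = -5.1286.
u_3 = v_3 + 2.2136·q_1 + 5.1286·q_2 = (0.4944, 0.2472, 2.4719, -0.6180).
‖u_3‖ = 2.6073, so q_3 = (0.1896, 0.0948, 0.9481, -0.2370).
Qᵀb = (0.3162, -1.0391, 0.1422).
Back-substitute: x_3 = 0.1422/2.6073 = 0.0545.
x_2 = (-1.0391 + 5.1286·0.0545)/2.9833 = -0.2545.
x_1 = (0.3162 + 2.8460·(-0.2545) + 2.2136·0.0545)/3.1623 = -0.0909.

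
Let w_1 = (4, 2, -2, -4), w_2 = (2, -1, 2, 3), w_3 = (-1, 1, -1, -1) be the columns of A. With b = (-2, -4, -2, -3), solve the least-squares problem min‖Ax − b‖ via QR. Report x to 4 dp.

q_1 = w_1/‖w_1‖ = (4, 2, -2, -4)/6.3246 = (0.6325, 0.3162, -0.3162, -0.6325).
r_{12} = q_1·w_2 = -1.5811.
u_2 = w_2 + 1.5811·q_1 = (3.0000, -0.5000, 1.5000, 2.0000).
‖u_2‖ = 3.9370, so q_2 = (0.7620, -0.1270, 0.3810, 0.5080).
r_{13} = q_1·w_3 = 0.6325; r_{23} = q_2·w_3 = -1.7780.
u_3 = w_3 − 0.6325·q_1 + 1.7780·q_2 = (-0.0452, 0.5742, -0.1226, 0.3032).
‖u_3‖ = 0.6624, so q_3 = (-0.0682, 0.8669, -0.1851, 0.4578).
Qᵀb = (0.0000, -3.3020, -4.3345).
Back-substitute: x_3 = -4.3345/0.6624 = -6.5441.
x_2 = (-3.3020 + 1.7780·(-6.5441))/3.9370 = -3.7941.
x_1 = (0.0000 + 1.5811·(-3.7941) − 0.6325·(-6.5441))/6.3246 = -0.2941.

x = (-0.2941, -3.7941, -6.5441)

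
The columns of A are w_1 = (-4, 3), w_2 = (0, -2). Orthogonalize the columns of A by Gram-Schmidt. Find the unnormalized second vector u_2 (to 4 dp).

u_2 = (-0.9600, -1.2800)

q_1 = w_1/‖w_1‖ = (-4, 3)/5.0000 = (-0.8000, 0.6000).
r_{12} = q_1·w_2 = -1.2000.
u_2 = w_2 + 1.2000·q_1 = (-0.9600, -1.2800).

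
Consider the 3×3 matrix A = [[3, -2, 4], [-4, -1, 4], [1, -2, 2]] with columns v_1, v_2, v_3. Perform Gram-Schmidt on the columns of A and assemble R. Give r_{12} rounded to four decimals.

v_1 = (3, -4, 1); ‖v_1‖ = 5.0990, so q_1 = (0.5883, -0.7845, 0.1961).
r_{12} = q_1·v_2 = -0.7845.

r_{12} = -0.7845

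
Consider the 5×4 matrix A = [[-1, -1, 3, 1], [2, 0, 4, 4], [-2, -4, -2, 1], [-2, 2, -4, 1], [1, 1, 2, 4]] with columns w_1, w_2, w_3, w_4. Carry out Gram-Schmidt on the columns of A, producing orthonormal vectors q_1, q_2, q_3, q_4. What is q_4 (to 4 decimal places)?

q_4 = (-0.1669, 0.4800, 0.4174, 0.4487, 0.6051)

w_1 = (-1, 2, -2, -2, 1); ‖w_1‖ = 3.7417, so q_1 = (-0.2673, 0.5345, -0.5345, -0.5345, 0.2673).
q_1·w_2 = (-0.2673)·(-1) + 0.5345·0 + (-0.5345)·(-4) + (-0.5345)·2 + 0.2673·1 = 1.6036.
u_2 = w_2 − 1.6036·q_1 = (-0.5714, -0.8571, -3.1429, 2.8571, 0.5714).
‖u_2‖ = 4.4078, so q_2 = (-0.1296, -0.1945, -0.7130, 0.6482, 0.1296).
q_1·w_3 = (-0.2673)·3 + 0.5345·4 + (-0.5345)·(-2) + (-0.5345)·(-4) + 0.2673·2 = 5.0780; q_2·w_3 = (-0.1296)·3 + (-0.1945)·4 + (-0.7130)·(-2) + 0.6482·(-4) + 0.1296·2 = -2.0743.
u_3 = w_3 − 5.0780·q_1 + 2.0743·q_2 = (4.0882, 0.8824, -0.7647, 0.0588, 0.9118).
‖u_3‖ = 4.3488, so q_3 = (0.9401, 0.2029, -0.1758, 0.0135, 0.2097).
q_1·w_4 = (-0.2673)·1 + 0.5345·4 + (-0.5345)·1 + (-0.5345)·1 + 0.2673·4 = 1.8708; q_2·w_4 = (-0.1296)·1 + (-0.1945)·4 + (-0.7130)·1 + 0.6482·1 + 0.1296·4 = -0.4537; q_3·w_4 = 0.9401·1 + 0.2029·4 + (-0.1758)·1 + 0.0135·1 + 0.2097·4 = 2.4280.
u_4 = w_4 − 1.8708·q_1 + 0.4537·q_2 − 2.4280·q_3 = (-0.8414, 2.4191, 2.1034, 2.2613, 3.0498).
‖u_4‖ = 5.0397, so q_4 = (-0.1669, 0.4800, 0.4174, 0.4487, 0.6051).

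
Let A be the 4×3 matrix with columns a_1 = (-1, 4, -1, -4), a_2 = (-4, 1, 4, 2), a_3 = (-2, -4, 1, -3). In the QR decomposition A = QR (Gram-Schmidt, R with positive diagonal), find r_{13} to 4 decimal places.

r_{13} = -0.5145

e_1 = a_1/‖a_1‖ = (-1, 4, -1, -4)/5.8310 = (-0.1715, 0.6860, -0.1715, -0.6860).
r_{13} = e_1·a_3 = -0.5145.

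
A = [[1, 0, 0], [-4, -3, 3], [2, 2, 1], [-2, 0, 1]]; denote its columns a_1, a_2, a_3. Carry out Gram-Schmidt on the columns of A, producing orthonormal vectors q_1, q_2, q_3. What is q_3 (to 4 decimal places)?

q_3 = (0.2831, 0.5277, 0.7915, -0.1223)

q_1 = a_1/‖a_1‖ = (1, -4, 2, -2)/5.0000 = (0.2000, -0.8000, 0.4000, -0.4000).
r_{12} = q_1·a_2 = 3.2000.
u_2 = a_2 − 3.2000·q_1 = (-0.6400, -0.4400, 0.7200, 1.2800).
‖u_2‖ = 1.6613, so q_2 = (-0.3852, -0.2648, 0.4334, 0.7705).
r_{13} = q_1·a_3 = -2.4000; r_{23} = q_2·a_3 = 0.4093.
u_3 = a_3 + 2.4000·q_1 − 0.4093·q_2 = (0.6377, 1.1884, 1.7826, -0.2754).
‖u_3‖ = 2.2522, so q_3 = (0.2831, 0.5277, 0.7915, -0.1223).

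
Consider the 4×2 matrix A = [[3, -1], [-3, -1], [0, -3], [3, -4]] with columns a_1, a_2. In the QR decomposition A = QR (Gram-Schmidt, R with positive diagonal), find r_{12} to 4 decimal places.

r_{12} = -2.3094

a_1 = (3, -3, 0, 3); ‖a_1‖ = 5.1962, so q_1 = (0.5774, -0.5774, 0.0000, 0.5774).
r_{12} = q_1·a_2 = -2.3094.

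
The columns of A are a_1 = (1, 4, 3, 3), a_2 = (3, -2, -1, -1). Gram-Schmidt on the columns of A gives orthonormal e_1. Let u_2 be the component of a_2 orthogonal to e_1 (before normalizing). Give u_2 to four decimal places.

a_1 = (1, 4, 3, 3); ‖a_1‖ = 5.9161, so e_1 = (0.1690, 0.6761, 0.5071, 0.5071).
e_1·a_2 = 0.1690·3 + 0.6761·(-2) + 0.5071·(-1) + 0.5071·(-1) = -1.8593.
u_2 = a_2 + 1.8593·e_1 = (3.3143, -0.7429, -0.0571, -0.0571).

u_2 = (3.3143, -0.7429, -0.0571, -0.0571)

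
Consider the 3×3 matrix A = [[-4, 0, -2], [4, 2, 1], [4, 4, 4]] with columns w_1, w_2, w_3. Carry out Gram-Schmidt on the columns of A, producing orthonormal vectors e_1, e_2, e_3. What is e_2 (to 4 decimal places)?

e_2 = (0.7071, 0.0000, 0.7071)

w_1 = (-4, 4, 4); ‖w_1‖ = 6.9282, so e_1 = (-0.5774, 0.5774, 0.5774).
e_1·w_2 = (-0.5774)·0 + 0.5774·2 + 0.5774·4 = 3.4641.
u_2 = w_2 − 3.4641·e_1 = (2.0000, 0.0000, 2.0000).
‖u_2‖ = 2.8284, so e_2 = (0.7071, 0.0000, 0.7071).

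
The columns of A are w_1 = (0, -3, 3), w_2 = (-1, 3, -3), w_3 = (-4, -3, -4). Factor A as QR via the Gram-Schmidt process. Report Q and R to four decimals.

w_1 = (0, -3, 3); ‖w_1‖ = 4.2426, so q_1 = (0.0000, -0.7071, 0.7071).
q_1·w_2 = 0.0000·(-1) + (-0.7071)·3 + 0.7071·(-3) = -4.2426.
u_2 = w_2 + 4.2426·q_1 = (-1.0000, 0.0000, 0.0000).
‖u_2‖ = 1.0000, so q_2 = (-1.0000, 0.0000, 0.0000).
q_1·w_3 = 0.0000·(-4) + (-0.7071)·(-3) + 0.7071·(-4) = -0.7071; q_2·w_3 = (-1.0000)·(-4) + (0.0000)·(-3) + 0.0000·(-4) = 4.0000.
u_3 = w_3 + 0.7071·q_1 − 4.0000·q_2 = (0.0000, -3.5000, -3.5000).
‖u_3‖ = 4.9497, so q_3 = (0.0000, -0.7071, -0.7071).

Q = [[0.0000, -1.0000, 0.0000], [-0.7071, 0.0000, -0.7071], [0.7071, 0.0000, -0.7071]], R = [[4.2426, -4.2426, -0.7071], [0.0000, 1.0000, 4.0000], [0.0000, 0.0000, 4.9497]]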